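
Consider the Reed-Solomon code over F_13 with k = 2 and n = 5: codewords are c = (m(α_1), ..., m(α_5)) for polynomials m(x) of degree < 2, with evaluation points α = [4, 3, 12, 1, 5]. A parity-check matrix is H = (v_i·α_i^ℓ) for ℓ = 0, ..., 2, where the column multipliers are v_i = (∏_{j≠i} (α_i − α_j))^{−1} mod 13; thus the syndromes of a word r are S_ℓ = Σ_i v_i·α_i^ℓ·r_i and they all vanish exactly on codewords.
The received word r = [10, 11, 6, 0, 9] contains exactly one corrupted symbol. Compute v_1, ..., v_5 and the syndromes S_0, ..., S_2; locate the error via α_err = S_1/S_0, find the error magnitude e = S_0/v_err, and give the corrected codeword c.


S = (5, 8, 5), error at position 3, error magnitude e = 4, c = [10, 11, 2, 0, 9].

Step 1: column multipliers v_i = (∏_{j≠i}(α_i − α_j))^{−1} mod 13.
  i = 1 (α = 4): (4−3)(4−12)(4−1)(4−5) = 1·(−8)·3·(−1) = 24 ≡ 11, so v_1 = 11^{−1} = 6 (mod 13).
  i = 2 (α = 3): (3−4)(3−12)(3−1)(3−5) = (−1)·(−9)·2·(−2) = −36 ≡ 3, so v_2 = 3^{−1} = 9 (mod 13).
  i = 3 (α = 12): (12−4)(12−3)(12−1)(12−5) = 8·9·11·7 = 5544 ≡ 6, so v_3 = 6^{−1} = 11 (mod 13).
  i = 4 (α = 1): (1−4)(1−3)(1−12)(1−5) = (−3)·(−2)·(−11)·(−4) = 264 ≡ 4, so v_4 = 4^{−1} = 10 (mod 13).
  i = 5 (α = 5): (5−4)(5−3)(5−12)(5−1) = 1·2·(−7)·4 = −56 ≡ 9, so v_5 = 9^{−1} = 3 (mod 13).
  v = [6, 9, 11, 10, 3].
Step 2: syndromes of r = [10, 11, 6, 0, 9] (all sums mod 13).
  S_0 = Σ v_i r_i = 6·10 + 9·11 + 11·6 + 10·0 + 3·9 = 252 ≡ 5.
  S_1 = Σ v_i α_i r_i = 6·4·10 + 9·3·11 + 11·12·6 + 10·1·0 + 3·5·9 = 1464 ≡ 8.
  α_i^2 mod 13 = [3, 9, 1, 1, 12].
  S_2 = Σ v_i α_i^2 r_i = 6·3·10 + 9·9·11 + 11·1·6 + 10·1·0 + 3·12·9 = 1461 ≡ 5.
  S = (5, 8, 5) ≠ 0, so r is not a codeword (an error is present).
Step 3: locate the error. For a single error e at position i, S_ℓ = v_i·e·α_i^ℓ, so α_err = S_1/S_0.
  S_0^{−1} = 5^{−1} = 8 (mod 13), so α_err = 8·8 = 64 ≡ 12 = α_3. Error position i = 3.
  Consistency check: S_2/S_1 = 5·5 = 25 ≡ 12 = α_err ✓ (single-error assumption holds).
Step 4: error magnitude e = S_0/v_3 = S_0·∏_{j≠3}(α_3 − α_j) = 5·6 = 30 ≡ 4 (mod 13).
Step 5: correct position 3: c_3 = r_3 − e = 6 − 4 ≡ 2 (mod 13). Hence c = [10, 11, 2, 0, 9].
  Check: interpolating c through the α_i gives m(x) = 1 + 12·x (degree < 2) with m(α_i) = c_i for every i, so c is indeed a codeword.


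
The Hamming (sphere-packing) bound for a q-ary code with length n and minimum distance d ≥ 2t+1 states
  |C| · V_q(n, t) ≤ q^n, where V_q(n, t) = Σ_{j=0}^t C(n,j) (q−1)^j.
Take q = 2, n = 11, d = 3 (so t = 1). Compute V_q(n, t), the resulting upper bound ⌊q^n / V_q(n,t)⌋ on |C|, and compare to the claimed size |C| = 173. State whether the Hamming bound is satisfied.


V_q(n, t) = 12, q^n = 2048, Hamming bound = 170, |C| = 173 > bound (violated).

Step 1: Compute V_q(n, t) = Σ_{j=0}^1 C(n, j) (q−1)^j.
  j = 0: C(11,0)·(1)^0 = 1·1 = 1.
  j = 1: C(11,1)·(1)^1 = 11·1 = 11.
  V_q(n, t) = 1 + 11 = 12.
Step 2: q^n = 2^11 = 2048.
Step 3: Hamming bound ⌊q^n / V_q(n,t)⌋ = ⌊2048/12⌋ = 170.
Step 4: Compare |C| = 173 to 170: violated.
The claimed |C| lies above the Hamming bound, so no 2-ary code of length 11 with d ≥ 3 can have 173 codewords.


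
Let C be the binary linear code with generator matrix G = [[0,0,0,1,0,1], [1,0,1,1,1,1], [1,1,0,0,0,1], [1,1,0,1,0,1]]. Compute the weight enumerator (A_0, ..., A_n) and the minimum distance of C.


Weight distribution: A_0 = 1, A_1 = 2, A_2 = 2, A_3 = 4, A_4 = 5, A_5 = 2. Minimum distance d = 1.

Enumerate all 2^4 = 16 messages m ∈ F_2^4.
For each, compute codeword c = mG in F_2^6, then tally its weight.
  m = 0000 → c = 000000, weight = 0.
  m = 1000 → c = 000101, weight = 2.
  m = 0100 → c = 101111, weight = 5.
  m = 1100 → c = 101010, weight = 3.
  m = 0010 → c = 110001, weight = 3.
  m = 1010 → c = 110100, weight = 3.
  m = 0110 → c = 011110, weight = 4.
  m = 1110 → c = 011011, weight = 4.
  m = 0001 → c = 110101, weight = 4.
  m = 1001 → c = 110000, weight = 2.
  m = 0101 → c = 011010, weight = 3.
  m = 1101 → c = 011111, weight = 5.
  m = 0011 → c = 000100, weight = 1.
  m = 1011 → c = 000001, weight = 1.
  m = 0111 → c = 101011, weight = 4.
  m = 1111 → c = 101110, weight = 4.
Tally weights:
  weight 0: 1 codewords.
  weight 1: 2 codewords.
  weight 2: 2 codewords.
  weight 3: 4 codewords.
  weight 4: 5 codewords.
  weight 5: 2 codewords.
Minimum distance d = smallest w > 0 with A_w > 0 = 1.
Sanity: Σ A_w = 16 = 2^4 = 16 ✓.


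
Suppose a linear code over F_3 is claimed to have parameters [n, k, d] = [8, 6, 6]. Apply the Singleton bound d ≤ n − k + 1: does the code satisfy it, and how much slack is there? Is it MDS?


Singleton RHS = n − k + 1 = 3, slack = -3, bound violated (no such code; not MDS).

Singleton bound: d ≤ n − k + 1.
Here n = 8, k = 6, so n − k + 1 = 3.
Given d = 6, check d ≤ 3: NO.
Slack = (n − k + 1) − d = -3.
The slack is negative: d = 6 exceeds n − k + 1 = 3 by 3, so the Singleton bound is violated and no linear [8, 6, 6]_3 code can exist. In particular it is not MDS (MDS requires d = n − k + 1 exactly).
Description: the claimed parameters are [8, 6, 6]_3; such a code would be impossible (violates the Singleton bound).


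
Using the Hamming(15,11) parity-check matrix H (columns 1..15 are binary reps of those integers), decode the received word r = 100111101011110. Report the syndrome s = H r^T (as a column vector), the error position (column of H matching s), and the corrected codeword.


s = (1, 1, 0, 0)^T, error position = 12, corrected codeword c = 100111101010110

Compute s = H r^T mod 2 one row at a time:
  s_1 = 0 + 1 + 0 + 1 + 1 + 1 + 1 + 0 = 5 ≡ 1 (mod 2).
  s_2 = 1 + 1 + 1 + 1 + 1 + 1 + 1 + 0 = 7 ≡ 1 (mod 2).
  s_3 = 0 + 0 + 1 + 1 + 0 + 1 + 1 + 0 = 4 ≡ 0 (mod 2).
  s_4 = 1 + 0 + 1 + 1 + 1 + 1 + 1 + 0 = 6 ≡ 0 (mod 2).
s = (1, 1, 0, 0)^T — this equals column 12 of H (binary 1100), so error is at position 12.
Correct: flip bit 12 of r = 100111101011110 to get c = 100111101010110.


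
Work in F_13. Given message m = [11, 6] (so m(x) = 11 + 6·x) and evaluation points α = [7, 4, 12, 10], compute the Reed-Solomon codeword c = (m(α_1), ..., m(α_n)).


c = [1, 9, 5, 6]

Message polynomial: m(x) = 11 + 6·x (mod 13).
For each evaluation point α_i, compute m(α_i) mod 13:
  α_1 = 7: Horner steps 6 → 1, so m(7) = 1.
  α_2 = 4: Horner steps 6 → 9, so m(4) = 9.
  α_3 = 12: Horner steps 6 → 5, so m(12) = 5.
  α_4 = 10: Horner steps 6 → 6, so m(10) = 6.
Codeword c = [1, 9, 5, 6] ∈ F_13^4.


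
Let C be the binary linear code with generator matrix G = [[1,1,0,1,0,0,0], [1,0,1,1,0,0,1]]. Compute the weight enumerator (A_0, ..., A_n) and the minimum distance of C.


Weight distribution: A_0 = 1, A_3 = 2, A_4 = 1. Minimum distance d = 3.

Enumerate all 2^2 = 4 messages m ∈ F_2^2.
For each, compute codeword c = mG in F_2^7, then tally its weight.
  m = 00 → c = 0000000, weight = 0.
  m = 10 → c = 1101000, weight = 3.
  m = 01 → c = 1011001, weight = 4.
  m = 11 → c = 0110001, weight = 3.
Tally weights:
  weight 0: 1 codewords.
  weight 3: 2 codewords.
  weight 4: 1 codewords.
Minimum distance d = smallest w > 0 with A_w > 0 = 3.
Sanity: Σ A_w = 4 = 2^2 = 4 ✓.


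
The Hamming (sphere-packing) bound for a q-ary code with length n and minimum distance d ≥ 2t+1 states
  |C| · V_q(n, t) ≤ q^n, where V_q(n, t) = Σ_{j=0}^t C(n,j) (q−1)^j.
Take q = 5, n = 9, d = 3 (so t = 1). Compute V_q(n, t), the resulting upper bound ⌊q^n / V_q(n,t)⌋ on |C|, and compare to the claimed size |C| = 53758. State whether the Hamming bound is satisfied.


V_q(n, t) = 37, q^n = 1953125, Hamming bound = 52787, |C| = 53758 > bound (violated).

Step 1: Compute V_q(n, t) = Σ_{j=0}^1 C(n, j) (q−1)^j.
  j = 0: C(9,0)·(4)^0 = 1·1 = 1.
  j = 1: C(9,1)·(4)^1 = 9·4 = 36.
  V_q(n, t) = 1 + 36 = 37.
Step 2: q^n = 5^9 = 1953125.
Step 3: Hamming bound ⌊q^n / V_q(n,t)⌋ = ⌊1953125/37⌋ = 52787.
Step 4: Compare |C| = 53758 to 52787: violated.
The claimed |C| lies above the Hamming bound, so no 5-ary code of length 9 with d ≥ 3 can have 53758 codewords.


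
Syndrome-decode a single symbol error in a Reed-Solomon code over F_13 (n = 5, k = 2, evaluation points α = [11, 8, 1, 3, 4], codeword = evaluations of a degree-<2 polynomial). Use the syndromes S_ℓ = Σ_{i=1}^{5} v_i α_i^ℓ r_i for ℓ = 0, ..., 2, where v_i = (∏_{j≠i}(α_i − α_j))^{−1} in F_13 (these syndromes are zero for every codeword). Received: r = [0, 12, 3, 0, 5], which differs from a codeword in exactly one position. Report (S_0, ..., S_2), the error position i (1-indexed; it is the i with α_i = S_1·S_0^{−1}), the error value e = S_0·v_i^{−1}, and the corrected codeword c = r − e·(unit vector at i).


S = (4, 5, 3), error at position 1, error magnitude e = 12, c = [1, 12, 3, 0, 5].

Step 1: column multipliers v_i = (∏_{j≠i}(α_i − α_j))^{−1} mod 13.
  i = 1 (α = 11): (11−8)(11−1)(11−3)(11−4) = 3·10·8·7 = 1680 ≡ 3, so v_1 = 3^{−1} = 9 (mod 13).
  i = 2 (α = 8): (8−11)(8−1)(8−3)(8−4) = (−3)·7·5·4 = −420 ≡ 9, so v_2 = 9^{−1} = 3 (mod 13).
  i = 3 (α = 1): (1−11)(1−8)(1−3)(1−4) = (−10)·(−7)·(−2)·(−3) = 420 ≡ 4, so v_3 = 4^{−1} = 10 (mod 13).
  i = 4 (α = 3): (3−11)(3−8)(3−1)(3−4) = (−8)·(−5)·2·(−1) = −80 ≡ 11, so v_4 = 11^{−1} = 6 (mod 13).
  i = 5 (α = 4): (4−11)(4−8)(4−1)(4−3) = (−7)·(−4)·3·1 = 84 ≡ 6, so v_5 = 6^{−1} = 11 (mod 13).
  v = [9, 3, 10, 6, 11].
Step 2: syndromes of r = [0, 12, 3, 0, 5] (all sums mod 13).
  S_0 = Σ v_i r_i = 9·0 + 3·12 + 10·3 + 6·0 + 11·5 = 121 ≡ 4.
  S_1 = Σ v_i α_i r_i = 9·11·0 + 3·8·12 + 10·1·3 + 6·3·0 + 11·4·5 = 538 ≡ 5.
  α_i^2 mod 13 = [4, 12, 1, 9, 3].
  S_2 = Σ v_i α_i^2 r_i = 9·4·0 + 3·12·12 + 10·1·3 + 6·9·0 + 11·3·5 = 627 ≡ 3.
  S = (4, 5, 3) ≠ 0, so r is not a codeword (an error is present).
Step 3: locate the error. For a single error e at position i, S_ℓ = v_i·e·α_i^ℓ, so α_err = S_1/S_0.
  S_0^{−1} = 4^{−1} = 10 (mod 13), so α_err = 5·10 = 50 ≡ 11 = α_1. Error position i = 1.
  Consistency check: S_2/S_1 = 3·8 = 24 ≡ 11 = α_err ✓ (single-error assumption holds).
Step 4: error magnitude e = S_0/v_1 = S_0·∏_{j≠1}(α_1 − α_j) = 4·3 = 12 ≡ 12 (mod 13).
Step 5: correct position 1: c_1 = r_1 − e = 0 − 12 ≡ 1 (mod 13). Hence c = [1, 12, 3, 0, 5].
  Check: interpolating c through the α_i gives m(x) = 11 + 5·x (degree < 2) with m(α_i) = c_i for every i, so c is indeed a codeword.


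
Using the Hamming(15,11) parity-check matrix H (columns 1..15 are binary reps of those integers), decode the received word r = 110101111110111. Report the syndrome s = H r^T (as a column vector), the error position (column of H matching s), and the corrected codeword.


s = (1, 0, 1, 0)^T, error position = 10, corrected codeword c = 110101111010111

Compute s = H r^T mod 2 one row at a time:
  s_1 = 1 + 1 + 1 + 1 + 0 + 1 + 1 + 1 = 7 ≡ 1 (mod 2).
  s_2 = 1 + 0 + 1 + 1 + 0 + 1 + 1 + 1 = 6 ≡ 0 (mod 2).
  s_3 = 1 + 0 + 1 + 1 + 1 + 1 + 1 + 1 = 7 ≡ 1 (mod 2).
  s_4 = 1 + 0 + 0 + 1 + 1 + 1 + 1 + 1 = 6 ≡ 0 (mod 2).
s = (1, 0, 1, 0)^T — this equals column 10 of H (binary 1010), so error is at position 10.
Correct: flip bit 10 of r = 110101111110111 to get c = 110101111010111.


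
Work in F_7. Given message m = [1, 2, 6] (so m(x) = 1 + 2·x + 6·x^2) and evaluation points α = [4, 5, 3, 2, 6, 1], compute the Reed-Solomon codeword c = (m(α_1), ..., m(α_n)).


c = [0, 0, 5, 1, 5, 2]

Message polynomial: m(x) = 1 + 2·x + 6·x^2 (mod 7).
For each evaluation point α_i, compute m(α_i) mod 7:
  α_1 = 4: Horner steps 6 → 5 → 0, so m(4) = 0.
  α_2 = 5: Horner steps 6 → 4 → 0, so m(5) = 0.
  α_3 = 3: Horner steps 6 → 6 → 5, so m(3) = 5.
  α_4 = 2: Horner steps 6 → 0 → 1, so m(2) = 1.
  α_5 = 6: Horner steps 6 → 3 → 5, so m(6) = 5.
  α_6 = 1: Horner steps 6 → 1 → 2, so m(1) = 2.
Codeword c = [0, 0, 5, 1, 5, 2] ∈ F_7^6.


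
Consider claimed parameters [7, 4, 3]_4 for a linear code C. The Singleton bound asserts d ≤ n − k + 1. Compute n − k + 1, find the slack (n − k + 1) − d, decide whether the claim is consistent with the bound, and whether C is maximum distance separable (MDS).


Singleton RHS = n − k + 1 = 4, slack = 1, bound satisfied, not MDS.

Singleton bound: d ≤ n − k + 1.
Here n = 7, k = 4, so n − k + 1 = 4.
Given d = 3, check d ≤ 4: YES.
Slack = (n − k + 1) − d = 1.
The code is NOT MDS (slack = 1 > 0).
Description: the claimed parameters are [7, 4, 3]_4; such a code would be non-MDS.


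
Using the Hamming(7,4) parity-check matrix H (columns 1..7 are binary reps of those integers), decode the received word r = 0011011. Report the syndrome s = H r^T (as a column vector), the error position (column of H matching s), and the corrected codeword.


s = (1, 1, 0)^T, error position = 6, corrected codeword c = 0011001

Compute s = H r^T mod 2 one row at a time:
  s_1 = 1 + 0 + 1 + 1 = 3 ≡ 1 (mod 2).
  s_2 = 0 + 1 + 1 + 1 = 3 ≡ 1 (mod 2).
  s_3 = 0 + 1 + 0 + 1 = 2 ≡ 0 (mod 2).
s = (1, 1, 0)^T — this equals column 6 of H (binary 110), so error is at position 6.
Correct: flip bit 6 of r = 0011011 to get c = 0011001.


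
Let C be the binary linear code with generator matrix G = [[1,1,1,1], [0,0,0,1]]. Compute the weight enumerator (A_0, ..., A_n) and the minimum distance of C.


Weight distribution: A_0 = 1, A_1 = 1, A_3 = 1, A_4 = 1. Minimum distance d = 1.

Enumerate all 2^2 = 4 messages m ∈ F_2^2.
For each, compute codeword c = mG in F_2^4, then tally its weight.
  m = 00 → c = 0000, weight = 0.
  m = 10 → c = 1111, weight = 4.
  m = 01 → c = 0001, weight = 1.
  m = 11 → c = 1110, weight = 3.
Tally weights:
  weight 0: 1 codewords.
  weight 1: 1 codewords.
  weight 3: 1 codewords.
  weight 4: 1 codewords.
Minimum distance d = smallest w > 0 with A_w > 0 = 1.
Sanity: Σ A_w = 4 = 2^2 = 4 ✓.


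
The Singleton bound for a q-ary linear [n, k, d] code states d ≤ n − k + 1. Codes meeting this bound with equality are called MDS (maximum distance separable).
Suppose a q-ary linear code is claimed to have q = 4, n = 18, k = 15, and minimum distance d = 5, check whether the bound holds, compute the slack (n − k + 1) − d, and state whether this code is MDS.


Singleton RHS = n − k + 1 = 4, slack = -1, bound violated (no such code; not MDS).

Singleton bound: d ≤ n − k + 1.
Here n = 18, k = 15, so n − k + 1 = 4.
Given d = 5, check d ≤ 4: NO.
Slack = (n − k + 1) − d = -1.
The slack is negative: d = 5 exceeds n − k + 1 = 4 by 1, so the Singleton bound is violated and no linear [18, 15, 5]_4 code can exist. In particular it is not MDS (MDS requires d = n − k + 1 exactly).
Description: the claimed parameters are [18, 15, 5]_4; such a code would be impossible (violates the Singleton bound).


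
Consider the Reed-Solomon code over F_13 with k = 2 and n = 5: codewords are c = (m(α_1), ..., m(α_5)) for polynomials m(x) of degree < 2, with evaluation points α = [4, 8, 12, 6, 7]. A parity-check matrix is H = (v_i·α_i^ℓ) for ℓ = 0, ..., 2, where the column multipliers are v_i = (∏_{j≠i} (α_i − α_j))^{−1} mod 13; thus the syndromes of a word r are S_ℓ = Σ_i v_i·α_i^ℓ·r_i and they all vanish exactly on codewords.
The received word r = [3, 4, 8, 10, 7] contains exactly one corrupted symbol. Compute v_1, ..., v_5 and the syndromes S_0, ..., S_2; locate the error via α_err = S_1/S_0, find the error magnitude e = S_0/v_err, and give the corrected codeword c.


S = (5, 8, 5), error at position 3, error magnitude e = 3, c = [3, 4, 5, 10, 7].

Step 1: column multipliers v_i = (∏_{j≠i}(α_i − α_j))^{−1} mod 13.
  i = 1 (α = 4): (4−8)(4−12)(4−6)(4−7) = (−4)·(−8)·(−2)·(−3) = 192 ≡ 10, so v_1 = 10^{−1} = 4 (mod 13).
  i = 2 (α = 8): (8−4)(8−12)(8−6)(8−7) = 4·(−4)·2·1 = −32 ≡ 7, so v_2 = 7^{−1} = 2 (mod 13).
  i = 3 (α = 12): (12−4)(12−8)(12−6)(12−7) = 8·4·6·5 = 960 ≡ 11, so v_3 = 11^{−1} = 6 (mod 13).
  i = 4 (α = 6): (6−4)(6−8)(6−12)(6−7) = 2·(−2)·(−6)·(−1) = −24 ≡ 2, so v_4 = 2^{−1} = 7 (mod 13).
  i = 5 (α = 7): (7−4)(7−8)(7−12)(7−6) = 3·(−1)·(−5)·1 = 15 ≡ 2, so v_5 = 2^{−1} = 7 (mod 13).
  v = [4, 2, 6, 7, 7].
Step 2: syndromes of r = [3, 4, 8, 10, 7] (all sums mod 13).
  S_0 = Σ v_i r_i = 4·3 + 2·4 + 6·8 + 7·10 + 7·7 = 187 ≡ 5.
  S_1 = Σ v_i α_i r_i = 4·4·3 + 2·8·4 + 6·12·8 + 7·6·10 + 7·7·7 = 1451 ≡ 8.
  α_i^2 mod 13 = [3, 12, 1, 10, 10].
  S_2 = Σ v_i α_i^2 r_i = 4·3·3 + 2·12·4 + 6·1·8 + 7·10·10 + 7·10·7 = 1370 ≡ 5.
  S = (5, 8, 5) ≠ 0, so r is not a codeword (an error is present).
Step 3: locate the error. For a single error e at position i, S_ℓ = v_i·e·α_i^ℓ, so α_err = S_1/S_0.
  S_0^{−1} = 5^{−1} = 8 (mod 13), so α_err = 8·8 = 64 ≡ 12 = α_3. Error position i = 3.
  Consistency check: S_2/S_1 = 5·5 = 25 ≡ 12 = α_err ✓ (single-error assumption holds).
Step 4: error magnitude e = S_0/v_3 = S_0·∏_{j≠3}(α_3 − α_j) = 5·11 = 55 ≡ 3 (mod 13).
Step 5: correct position 3: c_3 = r_3 − e = 8 − 3 ≡ 5 (mod 13). Hence c = [3, 4, 5, 10, 7].
  Check: interpolating c through the α_i gives m(x) = 2 + 10·x (degree < 2) with m(α_i) = c_i for every i, so c is indeed a codeword.


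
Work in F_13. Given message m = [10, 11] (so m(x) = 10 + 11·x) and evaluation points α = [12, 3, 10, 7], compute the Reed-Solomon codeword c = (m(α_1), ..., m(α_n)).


c = [12, 4, 3, 9]

Message polynomial: m(x) = 10 + 11·x (mod 13).
For each evaluation point α_i, compute m(α_i) mod 13:
  α_1 = 12: Horner steps 11 → 12, so m(12) = 12.
  α_2 = 3: Horner steps 11 → 4, so m(3) = 4.
  α_3 = 10: Horner steps 11 → 3, so m(10) = 3.
  α_4 = 7: Horner steps 11 → 9, so m(7) = 9.
Codeword c = [12, 4, 3, 9] ∈ F_13^4.


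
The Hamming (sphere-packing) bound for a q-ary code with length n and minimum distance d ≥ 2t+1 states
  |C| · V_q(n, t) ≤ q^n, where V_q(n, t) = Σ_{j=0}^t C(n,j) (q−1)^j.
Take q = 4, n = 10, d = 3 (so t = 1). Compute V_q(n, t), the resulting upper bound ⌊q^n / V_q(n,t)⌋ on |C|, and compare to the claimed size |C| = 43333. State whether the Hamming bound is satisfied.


V_q(n, t) = 31, q^n = 1048576, Hamming bound = 33825, |C| = 43333 > bound (violated).

Step 1: Compute V_q(n, t) = Σ_{j=0}^1 C(n, j) (q−1)^j.
  j = 0: C(10,0)·(3)^0 = 1·1 = 1.
  j = 1: C(10,1)·(3)^1 = 10·3 = 30.
  V_q(n, t) = 1 + 30 = 31.
Step 2: q^n = 4^10 = 1048576.
Step 3: Hamming bound ⌊q^n / V_q(n,t)⌋ = ⌊1048576/31⌋ = 33825.
Step 4: Compare |C| = 43333 to 33825: violated.
The claimed |C| lies above the Hamming bound, so no 4-ary code of length 10 with d ≥ 3 can have 43333 codewords.


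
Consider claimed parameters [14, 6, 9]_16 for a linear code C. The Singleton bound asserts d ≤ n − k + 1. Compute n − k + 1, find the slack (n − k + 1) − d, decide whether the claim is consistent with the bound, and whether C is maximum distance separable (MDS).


Singleton RHS = n − k + 1 = 9, slack = 0, bound satisfied, MDS.

Singleton bound: d ≤ n − k + 1.
Here n = 14, k = 6, so n − k + 1 = 9.
Given d = 9, check d ≤ 9: YES.
Slack = (n − k + 1) − d = 0.
The code is MDS (slack = 0).
Description: the claimed parameters are [14, 6, 9]_16; such a code would be MDS (meets Singleton bound).


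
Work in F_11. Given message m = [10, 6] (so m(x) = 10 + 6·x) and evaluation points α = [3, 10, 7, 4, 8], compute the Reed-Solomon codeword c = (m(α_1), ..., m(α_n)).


c = [6, 4, 8, 1, 3]

Message polynomial: m(x) = 10 + 6·x (mod 11).
For each evaluation point α_i, compute m(α_i) mod 11:
  α_1 = 3: Horner steps 6 → 6, so m(3) = 6.
  α_2 = 10: Horner steps 6 → 4, so m(10) = 4.
  α_3 = 7: Horner steps 6 → 8, so m(7) = 8.
  α_4 = 4: Horner steps 6 → 1, so m(4) = 1.
  α_5 = 8: Horner steps 6 → 3, so m(8) = 3.
Codeword c = [6, 4, 8, 1, 3] ∈ F_11^5.


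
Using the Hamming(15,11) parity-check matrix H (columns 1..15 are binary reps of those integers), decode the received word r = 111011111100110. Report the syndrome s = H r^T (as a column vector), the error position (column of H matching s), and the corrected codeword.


s = (1, 1, 0, 0)^T, error position = 12, corrected codeword c = 111011111101110

Compute s = H r^T mod 2 one row at a time:
  s_1 = 1 + 1 + 1 + 0 + 0 + 1 + 1 + 0 = 5 ≡ 1 (mod 2).
  s_2 = 0 + 1 + 1 + 1 + 0 + 1 + 1 + 0 = 5 ≡ 1 (mod 2).
  s_3 = 1 + 1 + 1 + 1 + 1 + 0 + 1 + 0 = 6 ≡ 0 (mod 2).
  s_4 = 1 + 1 + 1 + 1 + 1 + 0 + 1 + 0 = 6 ≡ 0 (mod 2).
s = (1, 1, 0, 0)^T — this equals column 12 of H (binary 1100), so error is at position 12.
Correct: flip bit 12 of r = 111011111100110 to get c = 111011111101110.


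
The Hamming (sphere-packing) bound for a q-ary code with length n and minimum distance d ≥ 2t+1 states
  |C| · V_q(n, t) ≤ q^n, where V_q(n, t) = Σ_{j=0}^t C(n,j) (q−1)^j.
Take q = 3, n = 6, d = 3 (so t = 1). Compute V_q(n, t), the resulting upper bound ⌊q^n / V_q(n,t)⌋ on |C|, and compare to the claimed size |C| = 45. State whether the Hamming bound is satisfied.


V_q(n, t) = 13, q^n = 729, Hamming bound = 56, |C| = 45 ≤ bound (satisfied).

Step 1: Compute V_q(n, t) = Σ_{j=0}^1 C(n, j) (q−1)^j.
  j = 0: C(6,0)·(2)^0 = 1·1 = 1.
  j = 1: C(6,1)·(2)^1 = 6·2 = 12.
  V_q(n, t) = 1 + 12 = 13.
Step 2: q^n = 3^6 = 729.
Step 3: Hamming bound ⌊q^n / V_q(n,t)⌋ = ⌊729/13⌋ = 56.
Step 4: Compare |C| = 45 to 56: satisfied.
The claimed |C| lies below the Hamming bound.


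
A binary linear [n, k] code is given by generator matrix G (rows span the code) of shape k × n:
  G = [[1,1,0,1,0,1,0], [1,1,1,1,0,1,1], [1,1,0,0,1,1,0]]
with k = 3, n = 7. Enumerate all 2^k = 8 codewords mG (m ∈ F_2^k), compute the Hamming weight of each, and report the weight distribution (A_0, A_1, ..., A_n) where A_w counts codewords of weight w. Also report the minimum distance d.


Weight distribution: A_0 = 1, A_2 = 2, A_4 = 3, A_6 = 2. Minimum distance d = 2.

Enumerate all 2^3 = 8 messages m ∈ F_2^3.
For each, compute codeword c = mG in F_2^7, then tally its weight.
  m = 000 → c = 0000000, weight = 0.
  m = 100 → c = 1101010, weight = 4.
  m = 010 → c = 1111011, weight = 6.
  m = 110 → c = 0010001, weight = 2.
  m = 001 → c = 1100110, weight = 4.
  m = 101 → c = 0001100, weight = 2.
  m = 011 → c = 0011101, weight = 4.
  m = 111 → c = 1110111, weight = 6.
Tally weights:
  weight 0: 1 codewords.
  weight 2: 2 codewords.
  weight 4: 3 codewords.
  weight 6: 2 codewords.
Minimum distance d = smallest w > 0 with A_w > 0 = 2.
Sanity: Σ A_w = 8 = 2^3 = 8 ✓.


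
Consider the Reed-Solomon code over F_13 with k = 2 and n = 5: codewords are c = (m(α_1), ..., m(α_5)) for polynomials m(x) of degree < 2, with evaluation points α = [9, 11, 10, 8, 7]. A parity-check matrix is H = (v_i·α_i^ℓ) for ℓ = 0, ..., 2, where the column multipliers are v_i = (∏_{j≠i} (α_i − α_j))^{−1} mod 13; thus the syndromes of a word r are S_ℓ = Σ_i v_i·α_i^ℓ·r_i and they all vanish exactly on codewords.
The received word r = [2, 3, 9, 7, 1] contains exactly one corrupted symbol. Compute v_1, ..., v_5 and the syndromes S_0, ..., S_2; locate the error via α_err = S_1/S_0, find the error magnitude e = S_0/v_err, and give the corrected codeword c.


S = (11, 10, 2), error at position 4, error magnitude e = 12, c = [2, 3, 9, 8, 1].

Step 1: column multipliers v_i = (∏_{j≠i}(α_i − α_j))^{−1} mod 13.
  i = 1 (α = 9): (9−11)(9−10)(9−8)(9−7) = (−2)·(−1)·1·2 = 4 ≡ 4, so v_1 = 4^{−1} = 10 (mod 13).
  i = 2 (α = 11): (11−9)(11−10)(11−8)(11−7) = 2·1·3·4 = 24 ≡ 11, so v_2 = 11^{−1} = 6 (mod 13).
  i = 3 (α = 10): (10−9)(10−11)(10−8)(10−7) = 1·(−1)·2·3 = −6 ≡ 7, so v_3 = 7^{−1} = 2 (mod 13).
  i = 4 (α = 8): (8−9)(8−11)(8−10)(8−7) = (−1)·(−3)·(−2)·1 = −6 ≡ 7, so v_4 = 7^{−1} = 2 (mod 13).
  i = 5 (α = 7): (7−9)(7−11)(7−10)(7−8) = (−2)·(−4)·(−3)·(−1) = 24 ≡ 11, so v_5 = 11^{−1} = 6 (mod 13).
  v = [10, 6, 2, 2, 6].
Step 2: syndromes of r = [2, 3, 9, 7, 1] (all sums mod 13).
  S_0 = Σ v_i r_i = 10·2 + 6·3 + 2·9 + 2·7 + 6·1 = 76 ≡ 11.
  S_1 = Σ v_i α_i r_i = 10·9·2 + 6·11·3 + 2·10·9 + 2·8·7 + 6·7·1 = 712 ≡ 10.
  α_i^2 mod 13 = [3, 4, 9, 12, 10].
  S_2 = Σ v_i α_i^2 r_i = 10·3·2 + 6·4·3 + 2·9·9 + 2·12·7 + 6·10·1 = 522 ≡ 2.
  S = (11, 10, 2) ≠ 0, so r is not a codeword (an error is present).
Step 3: locate the error. For a single error e at position i, S_ℓ = v_i·e·α_i^ℓ, so α_err = S_1/S_0.
  S_0^{−1} = 11^{−1} = 6 (mod 13), so α_err = 10·6 = 60 ≡ 8 = α_4. Error position i = 4.
  Consistency check: S_2/S_1 = 2·4 = 8 ≡ 8 = α_err ✓ (single-error assumption holds).
Step 4: error magnitude e = S_0/v_4 = S_0·∏_{j≠4}(α_4 − α_j) = 11·7 = 77 ≡ 12 (mod 13).
Step 5: correct position 4: c_4 = r_4 − e = 7 − 12 ≡ 8 (mod 13). Hence c = [2, 3, 9, 8, 1].
  Check: interpolating c through the α_i gives m(x) = 4 + 7·x (degree < 2) with m(α_i) = c_i for every i, so c is indeed a codeword.


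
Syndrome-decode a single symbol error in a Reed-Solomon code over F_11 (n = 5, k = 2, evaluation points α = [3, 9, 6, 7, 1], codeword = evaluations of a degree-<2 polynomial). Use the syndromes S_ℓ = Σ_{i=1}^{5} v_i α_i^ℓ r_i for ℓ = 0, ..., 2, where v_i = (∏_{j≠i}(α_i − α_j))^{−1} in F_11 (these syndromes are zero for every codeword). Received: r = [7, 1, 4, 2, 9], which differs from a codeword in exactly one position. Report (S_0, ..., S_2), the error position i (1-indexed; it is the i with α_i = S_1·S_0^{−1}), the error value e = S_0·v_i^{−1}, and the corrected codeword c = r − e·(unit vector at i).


S = (3, 10, 4), error at position 4, error magnitude e = 10, c = [7, 1, 4, 3, 9].

Step 1: column multipliers v_i = (∏_{j≠i}(α_i − α_j))^{−1} mod 11.
  i = 1 (α = 3): (3−9)(3−6)(3−7)(3−1) = (−6)·(−3)·(−4)·2 = −144 ≡ 10, so v_1 = 10^{−1} = 10 (mod 11).
  i = 2 (α = 9): (9−3)(9−6)(9−7)(9−1) = 6·3·2·8 = 288 ≡ 2, so v_2 = 2^{−1} = 6 (mod 11).
  i = 3 (α = 6): (6−3)(6−9)(6−7)(6−1) = 3·(−3)·(−1)·5 = 45 ≡ 1, so v_3 = 1^{−1} = 1 (mod 11).
  i = 4 (α = 7): (7−3)(7−9)(7−6)(7−1) = 4·(−2)·1·6 = −48 ≡ 7, so v_4 = 7^{−1} = 8 (mod 11).
  i = 5 (α = 1): (1−3)(1−9)(1−6)(1−7) = (−2)·(−8)·(−5)·(−6) = 480 ≡ 7, so v_5 = 7^{−1} = 8 (mod 11).
  v = [10, 6, 1, 8, 8].
Step 2: syndromes of r = [7, 1, 4, 2, 9] (all sums mod 11).
  S_0 = Σ v_i r_i = 10·7 + 6·1 + 1·4 + 8·2 + 8·9 = 168 ≡ 3.
  S_1 = Σ v_i α_i r_i = 10·3·7 + 6·9·1 + 1·6·4 + 8·7·2 + 8·1·9 = 472 ≡ 10.
  α_i^2 mod 11 = [9, 4, 3, 5, 1].
  S_2 = Σ v_i α_i^2 r_i = 10·9·7 + 6·4·1 + 1·3·4 + 8·5·2 + 8·1·9 = 818 ≡ 4.
  S = (3, 10, 4) ≠ 0, so r is not a codeword (an error is present).
Step 3: locate the error. For a single error e at position i, S_ℓ = v_i·e·α_i^ℓ, so α_err = S_1/S_0.
  S_0^{−1} = 3^{−1} = 4 (mod 11), so α_err = 10·4 = 40 ≡ 7 = α_4. Error position i = 4.
  Consistency check: S_2/S_1 = 4·10 = 40 ≡ 7 = α_err ✓ (single-error assumption holds).
Step 4: error magnitude e = S_0/v_4 = S_0·∏_{j≠4}(α_4 − α_j) = 3·7 = 21 ≡ 10 (mod 11).
Step 5: correct position 4: c_4 = r_4 − e = 2 − 10 ≡ 3 (mod 11). Hence c = [7, 1, 4, 3, 9].
  Check: interpolating c through the α_i gives m(x) = 10 + 10·x (degree < 2) with m(α_i) = c_i for every i, so c is indeed a codeword.


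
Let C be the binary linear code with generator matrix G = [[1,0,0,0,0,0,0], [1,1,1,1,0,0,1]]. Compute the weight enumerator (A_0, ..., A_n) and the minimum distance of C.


Weight distribution: A_0 = 1, A_1 = 1, A_4 = 1, A_5 = 1. Minimum distance d = 1.

Enumerate all 2^2 = 4 messages m ∈ F_2^2.
For each, compute codeword c = mG in F_2^7, then tally its weight.
  m = 00 → c = 0000000, weight = 0.
  m = 10 → c = 1000000, weight = 1.
  m = 01 → c = 1111001, weight = 5.
  m = 11 → c = 0111001, weight = 4.
Tally weights:
  weight 0: 1 codewords.
  weight 1: 1 codewords.
  weight 4: 1 codewords.
  weight 5: 1 codewords.
Minimum distance d = smallest w > 0 with A_w > 0 = 1.
Sanity: Σ A_w = 4 = 2^2 = 4 ✓.


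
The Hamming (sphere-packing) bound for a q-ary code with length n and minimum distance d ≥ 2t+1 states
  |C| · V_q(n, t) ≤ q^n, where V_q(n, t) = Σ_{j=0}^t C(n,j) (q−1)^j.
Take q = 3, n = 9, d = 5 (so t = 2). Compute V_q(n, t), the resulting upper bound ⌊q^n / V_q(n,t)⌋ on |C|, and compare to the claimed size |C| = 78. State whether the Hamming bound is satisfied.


V_q(n, t) = 163, q^n = 19683, Hamming bound = 120, |C| = 78 ≤ bound (satisfied).

Step 1: Compute V_q(n, t) = Σ_{j=0}^2 C(n, j) (q−1)^j.
  j = 0: C(9,0)·(2)^0 = 1·1 = 1.
  j = 1: C(9,1)·(2)^1 = 9·2 = 18.
  j = 2: C(9,2)·(2)^2 = 36·4 = 144.
  V_q(n, t) = 1 + 18 + 144 = 163.
Step 2: q^n = 3^9 = 19683.
Step 3: Hamming bound ⌊q^n / V_q(n,t)⌋ = ⌊19683/163⌋ = 120.
Step 4: Compare |C| = 78 to 120: satisfied.
The claimed |C| lies below the Hamming bound.


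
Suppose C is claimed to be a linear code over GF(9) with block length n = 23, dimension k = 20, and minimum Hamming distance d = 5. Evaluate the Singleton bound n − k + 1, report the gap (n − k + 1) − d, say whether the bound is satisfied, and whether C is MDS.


Singleton RHS = n − k + 1 = 4, slack = -1, bound violated (no such code; not MDS).

Singleton bound: d ≤ n − k + 1.
Here n = 23, k = 20, so n − k + 1 = 4.
Given d = 5, check d ≤ 4: NO.
Slack = (n − k + 1) − d = -1.
The slack is negative: d = 5 exceeds n − k + 1 = 4 by 1, so the Singleton bound is violated and no linear [23, 20, 5]_9 code can exist. In particular it is not MDS (MDS requires d = n − k + 1 exactly).
Description: the claimed parameters are [23, 20, 5]_9; such a code would be impossible (violates the Singleton bound).


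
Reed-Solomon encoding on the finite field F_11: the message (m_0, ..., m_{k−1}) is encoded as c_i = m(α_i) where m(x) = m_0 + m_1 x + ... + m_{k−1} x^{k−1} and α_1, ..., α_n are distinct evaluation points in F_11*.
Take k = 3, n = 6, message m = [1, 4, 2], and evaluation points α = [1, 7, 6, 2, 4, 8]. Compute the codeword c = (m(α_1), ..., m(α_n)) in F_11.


c = [7, 6, 9, 6, 5, 7]

Message polynomial: m(x) = 1 + 4·x + 2·x^2 (mod 11).
For each evaluation point α_i, compute m(α_i) mod 11:
  α_1 = 1: Horner steps 2 → 6 → 7, so m(1) = 7.
  α_2 = 7: Horner steps 2 → 7 → 6, so m(7) = 6.
  α_3 = 6: Horner steps 2 → 5 → 9, so m(6) = 9.
  α_4 = 2: Horner steps 2 → 8 → 6, so m(2) = 6.
  α_5 = 4: Horner steps 2 → 1 → 5, so m(4) = 5.
  α_6 = 8: Horner steps 2 → 9 → 7, so m(8) = 7.
Codeword c = [7, 6, 9, 6, 5, 7] ∈ F_11^6.


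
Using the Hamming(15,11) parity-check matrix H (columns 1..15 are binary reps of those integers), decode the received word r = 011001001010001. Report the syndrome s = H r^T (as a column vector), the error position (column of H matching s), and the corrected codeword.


s = (1, 0, 1, 0)^T, error position = 10, corrected codeword c = 011001001110001

Compute s = H r^T mod 2 one row at a time:
  s_1 = 0 + 1 + 0 + 1 + 0 + 0 + 0 + 1 = 3 ≡ 1 (mod 2).
  s_2 = 0 + 0 + 1 + 0 + 0 + 0 + 0 + 1 = 2 ≡ 0 (mod 2).
  s_3 = 1 + 1 + 1 + 0 + 0 + 1 + 0 + 1 = 5 ≡ 1 (mod 2).
  s_4 = 0 + 1 + 0 + 0 + 1 + 1 + 0 + 1 = 4 ≡ 0 (mod 2).
s = (1, 0, 1, 0)^T — this equals column 10 of H (binary 1010), so error is at position 10.
Correct: flip bit 10 of r = 011001001010001 to get c = 011001001110001.


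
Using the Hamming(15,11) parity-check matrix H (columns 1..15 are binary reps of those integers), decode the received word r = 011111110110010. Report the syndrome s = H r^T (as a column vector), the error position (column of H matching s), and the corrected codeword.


s = (0, 1, 1, 0)^T, error position = 6, corrected codeword c = 011110110110010

Compute s = H r^T mod 2 one row at a time:
  s_1 = 1 + 0 + 1 + 1 + 0 + 0 + 1 + 0 = 4 ≡ 0 (mod 2).
  s_2 = 1 + 1 + 1 + 1 + 0 + 0 + 1 + 0 = 5 ≡ 1 (mod 2).
  s_3 = 1 + 1 + 1 + 1 + 1 + 1 + 1 + 0 = 7 ≡ 1 (mod 2).
  s_4 = 0 + 1 + 1 + 1 + 0 + 1 + 0 + 0 = 4 ≡ 0 (mod 2).
s = (0, 1, 1, 0)^T — this equals column 6 of H (binary 0110), so error is at position 6.
Correct: flip bit 6 of r = 011111110110010 to get c = 011110110110010.


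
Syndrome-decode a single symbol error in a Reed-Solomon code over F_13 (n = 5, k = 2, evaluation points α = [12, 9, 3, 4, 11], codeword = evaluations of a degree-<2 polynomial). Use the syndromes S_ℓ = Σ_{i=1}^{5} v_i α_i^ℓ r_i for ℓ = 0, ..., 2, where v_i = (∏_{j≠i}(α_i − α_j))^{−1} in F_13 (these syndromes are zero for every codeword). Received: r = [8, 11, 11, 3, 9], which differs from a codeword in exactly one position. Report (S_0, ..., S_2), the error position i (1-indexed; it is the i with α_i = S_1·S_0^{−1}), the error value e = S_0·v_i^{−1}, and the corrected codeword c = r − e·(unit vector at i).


S = (11, 7, 8), error at position 3, error magnitude e = 7, c = [8, 11, 4, 3, 9].

Step 1: column multipliers v_i = (∏_{j≠i}(α_i − α_j))^{−1} mod 13.
  i = 1 (α = 12): (12−9)(12−3)(12−4)(12−11) = 3·9·8·1 = 216 ≡ 8, so v_1 = 8^{−1} = 5 (mod 13).
  i = 2 (α = 9): (9−12)(9−3)(9−4)(9−11) = (−3)·6·5·(−2) = 180 ≡ 11, so v_2 = 11^{−1} = 6 (mod 13).
  i = 3 (α = 3): (3−12)(3−9)(3−4)(3−11) = (−9)·(−6)·(−1)·(−8) = 432 ≡ 3, so v_3 = 3^{−1} = 9 (mod 13).
  i = 4 (α = 4): (4−12)(4−9)(4−3)(4−11) = (−8)·(−5)·1·(−7) = −280 ≡ 6, so v_4 = 6^{−1} = 11 (mod 13).
  i = 5 (α = 11): (11−12)(11−9)(11−3)(11−4) = (−1)·2·8·7 = −112 ≡ 5, so v_5 = 5^{−1} = 8 (mod 13).
  v = [5, 6, 9, 11, 8].
Step 2: syndromes of r = [8, 11, 11, 3, 9] (all sums mod 13).
  S_0 = Σ v_i r_i = 5·8 + 6·11 + 9·11 + 11·3 + 8·9 = 310 ≡ 11.
  S_1 = Σ v_i α_i r_i = 5·12·8 + 6·9·11 + 9·3·11 + 11·4·3 + 8·11·9 = 2295 ≡ 7.
  α_i^2 mod 13 = [1, 3, 9, 3, 4].
  S_2 = Σ v_i α_i^2 r_i = 5·1·8 + 6·3·11 + 9·9·11 + 11·3·3 + 8·4·9 = 1516 ≡ 8.
  S = (11, 7, 8) ≠ 0, so r is not a codeword (an error is present).
Step 3: locate the error. For a single error e at position i, S_ℓ = v_i·e·α_i^ℓ, so α_err = S_1/S_0.
  S_0^{−1} = 11^{−1} = 6 (mod 13), so α_err = 7·6 = 42 ≡ 3 = α_3. Error position i = 3.
  Consistency check: S_2/S_1 = 8·2 = 16 ≡ 3 = α_err ✓ (single-error assumption holds).
Step 4: error magnitude e = S_0/v_3 = S_0·∏_{j≠3}(α_3 − α_j) = 11·3 = 33 ≡ 7 (mod 13).
Step 5: correct position 3: c_3 = r_3 − e = 11 − 7 ≡ 4 (mod 13). Hence c = [8, 11, 4, 3, 9].
  Check: interpolating c through the α_i gives m(x) = 7 + 12·x (degree < 2) with m(α_i) = c_i for every i, so c is indeed a codeword.


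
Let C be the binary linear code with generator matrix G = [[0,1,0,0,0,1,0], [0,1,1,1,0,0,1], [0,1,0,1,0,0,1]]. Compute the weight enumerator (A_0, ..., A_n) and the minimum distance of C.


Weight distribution: A_0 = 1, A_1 = 1, A_2 = 1, A_3 = 3, A_4 = 2. Minimum distance d = 1.

Enumerate all 2^3 = 8 messages m ∈ F_2^3.
For each, compute codeword c = mG in F_2^7, then tally its weight.
  m = 000 → c = 0000000, weight = 0.
  m = 100 → c = 0100010, weight = 2.
  m = 010 → c = 0111001, weight = 4.
  m = 110 → c = 0011011, weight = 4.
  m = 001 → c = 0101001, weight = 3.
  m = 101 → c = 0001011, weight = 3.
  m = 011 → c = 0010000, weight = 1.
  m = 111 → c = 0110010, weight = 3.
Tally weights:
  weight 0: 1 codewords.
  weight 1: 1 codewords.
  weight 2: 1 codewords.
  weight 3: 3 codewords.
  weight 4: 2 codewords.
Minimum distance d = smallest w > 0 with A_w > 0 = 1.
Sanity: Σ A_w = 8 = 2^3 = 8 ✓.


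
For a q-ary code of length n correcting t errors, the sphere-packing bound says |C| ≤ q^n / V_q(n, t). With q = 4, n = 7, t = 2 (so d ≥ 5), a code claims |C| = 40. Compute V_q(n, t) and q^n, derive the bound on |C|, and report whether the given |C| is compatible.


V_q(n, t) = 211, q^n = 16384, Hamming bound = 77, |C| = 40 ≤ bound (satisfied).

Step 1: Compute V_q(n, t) = Σ_{j=0}^2 C(n, j) (q−1)^j.
  j = 0: C(7,0)·(3)^0 = 1·1 = 1.
  j = 1: C(7,1)·(3)^1 = 7·3 = 21.
  j = 2: C(7,2)·(3)^2 = 21·9 = 189.
  V_q(n, t) = 1 + 21 + 189 = 211.
Step 2: q^n = 4^7 = 16384.
Step 3: Hamming bound ⌊q^n / V_q(n,t)⌋ = ⌊16384/211⌋ = 77.
Step 4: Compare |C| = 40 to 77: satisfied.
The claimed |C| lies below the Hamming bound.


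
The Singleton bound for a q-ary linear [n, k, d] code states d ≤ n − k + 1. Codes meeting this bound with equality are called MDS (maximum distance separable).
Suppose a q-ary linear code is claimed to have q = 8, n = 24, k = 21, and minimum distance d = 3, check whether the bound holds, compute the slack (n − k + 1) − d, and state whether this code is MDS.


Singleton RHS = n − k + 1 = 4, slack = 1, bound satisfied, not MDS.

Singleton bound: d ≤ n − k + 1.
Here n = 24, k = 21, so n − k + 1 = 4.
Given d = 3, check d ≤ 4: YES.
Slack = (n − k + 1) − d = 1.
The code is NOT MDS (slack = 1 > 0).
Description: the claimed parameters are [24, 21, 3]_8; such a code would be non-MDS.


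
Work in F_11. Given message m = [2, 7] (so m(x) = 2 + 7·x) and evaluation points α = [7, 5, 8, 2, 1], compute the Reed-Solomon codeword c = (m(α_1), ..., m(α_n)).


c = [7, 4, 3, 5, 9]

Message polynomial: m(x) = 2 + 7·x (mod 11).
For each evaluation point α_i, compute m(α_i) mod 11:
  α_1 = 7: Horner steps 7 → 7, so m(7) = 7.
  α_2 = 5: Horner steps 7 → 4, so m(5) = 4.
  α_3 = 8: Horner steps 7 → 3, so m(8) = 3.
  α_4 = 2: Horner steps 7 → 5, so m(2) = 5.
  α_5 = 1: Horner steps 7 → 9, so m(1) = 9.
Codeword c = [7, 4, 3, 5, 9] ∈ F_11^5.


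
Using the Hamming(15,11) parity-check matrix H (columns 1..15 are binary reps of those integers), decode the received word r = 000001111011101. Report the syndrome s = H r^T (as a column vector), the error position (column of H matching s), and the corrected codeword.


s = (0, 1, 0, 1)^T, error position = 5, corrected codeword c = 000011111011101

Compute s = H r^T mod 2 one row at a time:
  s_1 = 1 + 1 + 0 + 1 + 1 + 1 + 0 + 1 = 6 ≡ 0 (mod 2).
  s_2 = 0 + 0 + 1 + 1 + 1 + 1 + 0 + 1 = 5 ≡ 1 (mod 2).
  s_3 = 0 + 0 + 1 + 1 + 0 + 1 + 0 + 1 = 4 ≡ 0 (mod 2).
  s_4 = 0 + 0 + 0 + 1 + 1 + 1 + 1 + 1 = 5 ≡ 1 (mod 2).
s = (0, 1, 0, 1)^T — this equals column 5 of H (binary 0101), so error is at position 5.
Correct: flip bit 5 of r = 000001111011101 to get c = 000011111011101.


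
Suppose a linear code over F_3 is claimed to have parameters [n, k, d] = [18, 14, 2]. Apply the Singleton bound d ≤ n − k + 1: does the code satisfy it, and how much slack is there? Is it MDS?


Singleton RHS = n − k + 1 = 5, slack = 3, bound satisfied, not MDS.

Singleton bound: d ≤ n − k + 1.
Here n = 18, k = 14, so n − k + 1 = 5.
Given d = 2, check d ≤ 5: YES.
Slack = (n − k + 1) − d = 3.
The code is NOT MDS (slack = 3 > 0).
Description: the claimed parameters are [18, 14, 2]_3; such a code would be non-MDS.


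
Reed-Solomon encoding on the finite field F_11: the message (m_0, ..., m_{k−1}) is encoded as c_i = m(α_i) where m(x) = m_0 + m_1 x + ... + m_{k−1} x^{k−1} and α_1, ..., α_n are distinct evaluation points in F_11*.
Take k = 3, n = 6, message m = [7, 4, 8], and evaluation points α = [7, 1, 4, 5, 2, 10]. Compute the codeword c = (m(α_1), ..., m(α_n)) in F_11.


c = [9, 8, 8, 7, 3, 0]

Message polynomial: m(x) = 7 + 4·x + 8·x^2 (mod 11).
For each evaluation point α_i, compute m(α_i) mod 11:
  α_1 = 7: Horner steps 8 → 5 → 9, so m(7) = 9.
  α_2 = 1: Horner steps 8 → 1 → 8, so m(1) = 8.
  α_3 = 4: Horner steps 8 → 3 → 8, so m(4) = 8.
  α_4 = 5: Horner steps 8 → 0 → 7, so m(5) = 7.
  α_5 = 2: Horner steps 8 → 9 → 3, so m(2) = 3.
  α_6 = 10: Horner steps 8 → 7 → 0, so m(10) = 0.
Codeword c = [9, 8, 8, 7, 3, 0] ∈ F_11^6.
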